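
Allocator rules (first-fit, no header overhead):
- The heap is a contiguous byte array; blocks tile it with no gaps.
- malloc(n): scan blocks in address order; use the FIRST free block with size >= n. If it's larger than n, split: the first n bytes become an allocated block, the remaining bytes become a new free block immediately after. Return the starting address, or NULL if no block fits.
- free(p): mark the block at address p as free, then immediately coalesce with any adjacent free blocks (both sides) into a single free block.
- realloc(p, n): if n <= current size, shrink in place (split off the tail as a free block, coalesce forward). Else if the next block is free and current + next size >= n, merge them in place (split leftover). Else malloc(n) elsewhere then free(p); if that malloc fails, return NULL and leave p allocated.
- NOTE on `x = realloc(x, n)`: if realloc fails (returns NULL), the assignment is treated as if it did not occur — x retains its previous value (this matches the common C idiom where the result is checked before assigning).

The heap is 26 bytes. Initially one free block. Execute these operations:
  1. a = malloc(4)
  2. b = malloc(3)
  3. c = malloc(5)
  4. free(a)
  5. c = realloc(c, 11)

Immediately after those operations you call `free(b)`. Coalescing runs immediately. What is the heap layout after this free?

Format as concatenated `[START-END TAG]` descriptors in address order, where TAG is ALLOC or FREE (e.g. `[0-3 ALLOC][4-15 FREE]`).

Op 1: a = malloc(4) -> a = 0; heap: [0-3 ALLOC][4-25 FREE]
Op 2: b = malloc(3) -> b = 4; heap: [0-3 ALLOC][4-6 ALLOC][7-25 FREE]
Op 3: c = malloc(5) -> c = 7; heap: [0-3 ALLOC][4-6 ALLOC][7-11 ALLOC][12-25 FREE]
Op 4: free(a) -> (freed a); heap: [0-3 FREE][4-6 ALLOC][7-11 ALLOC][12-25 FREE]
Op 5: c = realloc(c, 11) -> c = 7; heap: [0-3 FREE][4-6 ALLOC][7-17 ALLOC][18-25 FREE]
free(b): b = 4 -> block [4-6 ALLOC]; mark free, coalesce with adjacent free neighbors -> [0-6 FREE][7-17 ALLOC][18-25 FREE]

Answer: [0-6 FREE][7-17 ALLOC][18-25 FREE]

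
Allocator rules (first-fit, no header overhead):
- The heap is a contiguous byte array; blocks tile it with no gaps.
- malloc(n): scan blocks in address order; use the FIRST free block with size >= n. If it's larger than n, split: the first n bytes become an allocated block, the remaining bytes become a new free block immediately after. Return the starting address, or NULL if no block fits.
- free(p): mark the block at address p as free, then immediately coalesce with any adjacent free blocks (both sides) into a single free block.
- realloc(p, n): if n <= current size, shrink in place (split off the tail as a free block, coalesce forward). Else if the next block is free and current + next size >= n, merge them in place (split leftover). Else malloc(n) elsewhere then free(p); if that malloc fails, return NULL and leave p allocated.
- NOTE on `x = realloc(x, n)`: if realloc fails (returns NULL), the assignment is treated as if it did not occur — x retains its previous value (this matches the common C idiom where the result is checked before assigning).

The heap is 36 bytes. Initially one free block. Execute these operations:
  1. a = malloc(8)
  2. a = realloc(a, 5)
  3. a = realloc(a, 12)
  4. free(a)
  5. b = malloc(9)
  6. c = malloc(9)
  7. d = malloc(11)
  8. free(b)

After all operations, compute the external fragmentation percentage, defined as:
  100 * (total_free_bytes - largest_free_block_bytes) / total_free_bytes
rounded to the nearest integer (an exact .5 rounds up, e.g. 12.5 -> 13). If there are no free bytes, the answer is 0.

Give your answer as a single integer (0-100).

Answer: 44

Derivation:
Op 1: a = malloc(8) -> a = 0; heap: [0-7 ALLOC][8-35 FREE]
Op 2: a = realloc(a, 5) -> a = 0; heap: [0-4 ALLOC][5-35 FREE]
Op 3: a = realloc(a, 12) -> a = 0; heap: [0-11 ALLOC][12-35 FREE]
Op 4: free(a) -> (freed a); heap: [0-35 FREE]
Op 5: b = malloc(9) -> b = 0; heap: [0-8 ALLOC][9-35 FREE]
Op 6: c = malloc(9) -> c = 9; heap: [0-8 ALLOC][9-17 ALLOC][18-35 FREE]
Op 7: d = malloc(11) -> d = 18; heap: [0-8 ALLOC][9-17 ALLOC][18-28 ALLOC][29-35 FREE]
Op 8: free(b) -> (freed b); heap: [0-8 FREE][9-17 ALLOC][18-28 ALLOC][29-35 FREE]
Free blocks: [9 7] total_free=16 largest=9 -> 100*(16-9)/16 = 700/16 = 43.75 -> rounds to 44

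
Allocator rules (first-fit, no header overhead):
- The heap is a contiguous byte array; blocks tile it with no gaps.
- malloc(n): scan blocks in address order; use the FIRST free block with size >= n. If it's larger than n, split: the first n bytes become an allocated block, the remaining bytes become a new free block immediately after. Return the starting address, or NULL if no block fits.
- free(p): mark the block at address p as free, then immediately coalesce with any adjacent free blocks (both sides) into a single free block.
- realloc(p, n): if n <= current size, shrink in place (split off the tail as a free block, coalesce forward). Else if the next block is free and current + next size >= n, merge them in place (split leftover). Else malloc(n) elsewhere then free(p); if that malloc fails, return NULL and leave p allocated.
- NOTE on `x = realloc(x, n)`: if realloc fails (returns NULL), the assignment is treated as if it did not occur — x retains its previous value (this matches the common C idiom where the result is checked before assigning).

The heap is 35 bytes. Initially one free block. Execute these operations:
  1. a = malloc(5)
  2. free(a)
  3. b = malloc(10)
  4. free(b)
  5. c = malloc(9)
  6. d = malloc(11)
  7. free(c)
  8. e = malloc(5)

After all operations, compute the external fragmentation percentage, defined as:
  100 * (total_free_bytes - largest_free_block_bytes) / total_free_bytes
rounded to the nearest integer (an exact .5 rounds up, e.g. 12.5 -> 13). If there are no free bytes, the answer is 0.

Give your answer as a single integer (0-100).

Op 1: a = malloc(5) -> a = 0; heap: [0-4 ALLOC][5-34 FREE]
Op 2: free(a) -> (freed a); heap: [0-34 FREE]
Op 3: b = malloc(10) -> b = 0; heap: [0-9 ALLOC][10-34 FREE]
Op 4: free(b) -> (freed b); heap: [0-34 FREE]
Op 5: c = malloc(9) -> c = 0; heap: [0-8 ALLOC][9-34 FREE]
Op 6: d = malloc(11) -> d = 9; heap: [0-8 ALLOC][9-19 ALLOC][20-34 FREE]
Op 7: free(c) -> (freed c); heap: [0-8 FREE][9-19 ALLOC][20-34 FREE]
Op 8: e = malloc(5) -> e = 0; heap: [0-4 ALLOC][5-8 FREE][9-19 ALLOC][20-34 FREE]
Free blocks: [4 15] total_free=19 largest=15 -> 100*(19-15)/19 = 400/19 ≈ 21.053 -> rounds to 21

Answer: 21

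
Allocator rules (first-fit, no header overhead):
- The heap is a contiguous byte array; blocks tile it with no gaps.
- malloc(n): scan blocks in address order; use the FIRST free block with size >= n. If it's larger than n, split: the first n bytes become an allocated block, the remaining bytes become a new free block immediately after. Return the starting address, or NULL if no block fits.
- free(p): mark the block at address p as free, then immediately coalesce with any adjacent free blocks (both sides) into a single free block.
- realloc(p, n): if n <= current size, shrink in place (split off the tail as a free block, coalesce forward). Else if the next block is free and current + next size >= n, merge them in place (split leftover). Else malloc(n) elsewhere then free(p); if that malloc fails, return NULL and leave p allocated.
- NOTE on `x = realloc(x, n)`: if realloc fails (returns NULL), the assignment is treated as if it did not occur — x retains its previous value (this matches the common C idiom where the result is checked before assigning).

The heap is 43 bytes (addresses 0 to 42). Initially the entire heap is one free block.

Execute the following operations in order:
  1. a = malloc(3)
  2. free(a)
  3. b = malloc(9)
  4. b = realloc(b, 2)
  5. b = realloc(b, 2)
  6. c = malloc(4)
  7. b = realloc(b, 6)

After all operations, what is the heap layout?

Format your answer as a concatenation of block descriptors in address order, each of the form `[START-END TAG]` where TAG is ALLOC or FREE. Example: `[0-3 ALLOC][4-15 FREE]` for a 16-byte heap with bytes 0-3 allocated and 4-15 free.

Answer: [0-1 FREE][2-5 ALLOC][6-11 ALLOC][12-42 FREE]

Derivation:
Op 1: a = malloc(3) -> a = 0; heap: [0-2 ALLOC][3-42 FREE]
Op 2: free(a) -> (freed a); heap: [0-42 FREE]
Op 3: b = malloc(9) -> b = 0; heap: [0-8 ALLOC][9-42 FREE]
Op 4: b = realloc(b, 2) -> b = 0; heap: [0-1 ALLOC][2-42 FREE]
Op 5: b = realloc(b, 2) -> b = 0; heap: [0-1 ALLOC][2-42 FREE]
Op 6: c = malloc(4) -> c = 2; heap: [0-1 ALLOC][2-5 ALLOC][6-42 FREE]
Op 7: b = realloc(b, 6) -> b = 6; heap: [0-1 FREE][2-5 ALLOC][6-11 ALLOC][12-42 FREE]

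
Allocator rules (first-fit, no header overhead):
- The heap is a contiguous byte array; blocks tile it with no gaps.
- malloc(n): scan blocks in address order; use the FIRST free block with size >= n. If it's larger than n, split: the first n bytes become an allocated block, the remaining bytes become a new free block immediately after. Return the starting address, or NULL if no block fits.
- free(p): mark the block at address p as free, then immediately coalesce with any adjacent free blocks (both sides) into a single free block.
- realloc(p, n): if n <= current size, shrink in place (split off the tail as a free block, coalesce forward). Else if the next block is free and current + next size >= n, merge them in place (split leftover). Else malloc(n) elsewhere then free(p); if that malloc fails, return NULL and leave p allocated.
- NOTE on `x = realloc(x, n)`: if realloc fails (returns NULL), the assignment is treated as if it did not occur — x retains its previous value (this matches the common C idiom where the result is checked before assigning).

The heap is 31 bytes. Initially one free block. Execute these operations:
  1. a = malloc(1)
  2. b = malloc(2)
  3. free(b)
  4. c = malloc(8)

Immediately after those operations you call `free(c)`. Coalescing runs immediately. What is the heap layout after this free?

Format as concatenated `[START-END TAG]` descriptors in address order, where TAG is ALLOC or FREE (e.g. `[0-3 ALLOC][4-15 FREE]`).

Answer: [0-0 ALLOC][1-30 FREE]

Derivation:
Op 1: a = malloc(1) -> a = 0; heap: [0-0 ALLOC][1-30 FREE]
Op 2: b = malloc(2) -> b = 1; heap: [0-0 ALLOC][1-2 ALLOC][3-30 FREE]
Op 3: free(b) -> (freed b); heap: [0-0 ALLOC][1-30 FREE]
Op 4: c = malloc(8) -> c = 1; heap: [0-0 ALLOC][1-8 ALLOC][9-30 FREE]
free(c): c = 1 -> block [1-8 ALLOC]; mark free, coalesce with adjacent free neighbors -> [0-0 ALLOC][1-30 FREE]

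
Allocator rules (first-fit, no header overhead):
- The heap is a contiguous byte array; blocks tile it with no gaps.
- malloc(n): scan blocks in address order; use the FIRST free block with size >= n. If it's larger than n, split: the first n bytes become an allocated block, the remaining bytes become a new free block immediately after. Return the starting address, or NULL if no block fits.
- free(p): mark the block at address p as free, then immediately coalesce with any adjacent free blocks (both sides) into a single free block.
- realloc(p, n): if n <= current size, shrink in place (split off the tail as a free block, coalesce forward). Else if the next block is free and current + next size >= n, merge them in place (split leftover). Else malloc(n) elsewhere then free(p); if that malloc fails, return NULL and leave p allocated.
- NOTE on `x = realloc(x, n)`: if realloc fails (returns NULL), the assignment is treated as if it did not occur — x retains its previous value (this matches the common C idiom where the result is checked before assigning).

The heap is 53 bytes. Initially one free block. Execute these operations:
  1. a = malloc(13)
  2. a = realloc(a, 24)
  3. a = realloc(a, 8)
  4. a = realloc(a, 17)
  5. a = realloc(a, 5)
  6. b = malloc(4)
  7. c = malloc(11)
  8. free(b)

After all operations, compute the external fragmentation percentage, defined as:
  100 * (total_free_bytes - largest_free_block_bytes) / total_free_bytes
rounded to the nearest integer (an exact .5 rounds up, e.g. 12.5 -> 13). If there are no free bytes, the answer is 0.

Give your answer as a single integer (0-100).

Op 1: a = malloc(13) -> a = 0; heap: [0-12 ALLOC][13-52 FREE]
Op 2: a = realloc(a, 24) -> a = 0; heap: [0-23 ALLOC][24-52 FREE]
Op 3: a = realloc(a, 8) -> a = 0; heap: [0-7 ALLOC][8-52 FREE]
Op 4: a = realloc(a, 17) -> a = 0; heap: [0-16 ALLOC][17-52 FREE]
Op 5: a = realloc(a, 5) -> a = 0; heap: [0-4 ALLOC][5-52 FREE]
Op 6: b = malloc(4) -> b = 5; heap: [0-4 ALLOC][5-8 ALLOC][9-52 FREE]
Op 7: c = malloc(11) -> c = 9; heap: [0-4 ALLOC][5-8 ALLOC][9-19 ALLOC][20-52 FREE]
Op 8: free(b) -> (freed b); heap: [0-4 ALLOC][5-8 FREE][9-19 ALLOC][20-52 FREE]
Free blocks: [4 33] total_free=37 largest=33 -> 100*(37-33)/37 = 400/37 ≈ 10.811 -> rounds to 11

Answer: 11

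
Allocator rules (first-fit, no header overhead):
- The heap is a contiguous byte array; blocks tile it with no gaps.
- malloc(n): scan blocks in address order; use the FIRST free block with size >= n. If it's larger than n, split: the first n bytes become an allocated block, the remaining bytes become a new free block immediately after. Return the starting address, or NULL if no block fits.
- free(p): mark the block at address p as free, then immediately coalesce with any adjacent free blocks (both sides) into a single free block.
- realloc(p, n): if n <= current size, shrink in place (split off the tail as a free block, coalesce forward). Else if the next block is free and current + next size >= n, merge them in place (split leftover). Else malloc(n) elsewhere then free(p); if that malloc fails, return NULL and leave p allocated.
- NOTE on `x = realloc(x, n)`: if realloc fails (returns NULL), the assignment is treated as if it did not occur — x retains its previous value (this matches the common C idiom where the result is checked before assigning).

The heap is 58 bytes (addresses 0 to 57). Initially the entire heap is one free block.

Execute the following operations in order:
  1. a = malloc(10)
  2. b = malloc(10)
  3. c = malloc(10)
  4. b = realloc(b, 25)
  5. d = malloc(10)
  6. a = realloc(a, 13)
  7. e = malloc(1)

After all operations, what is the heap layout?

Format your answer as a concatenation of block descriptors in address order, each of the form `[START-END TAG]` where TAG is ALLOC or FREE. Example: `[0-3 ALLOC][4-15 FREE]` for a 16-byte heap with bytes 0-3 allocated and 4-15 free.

Answer: [0-9 ALLOC][10-19 ALLOC][20-29 ALLOC][30-54 ALLOC][55-55 ALLOC][56-57 FREE]

Derivation:
Op 1: a = malloc(10) -> a = 0; heap: [0-9 ALLOC][10-57 FREE]
Op 2: b = malloc(10) -> b = 10; heap: [0-9 ALLOC][10-19 ALLOC][20-57 FREE]
Op 3: c = malloc(10) -> c = 20; heap: [0-9 ALLOC][10-19 ALLOC][20-29 ALLOC][30-57 FREE]
Op 4: b = realloc(b, 25) -> b = 30; heap: [0-9 ALLOC][10-19 FREE][20-29 ALLOC][30-54 ALLOC][55-57 FREE]
Op 5: d = malloc(10) -> d = 10; heap: [0-9 ALLOC][10-19 ALLOC][20-29 ALLOC][30-54 ALLOC][55-57 FREE]
Op 6: a = realloc(a, 13) -> NULL (a unchanged); heap: [0-9 ALLOC][10-19 ALLOC][20-29 ALLOC][30-54 ALLOC][55-57 FREE]
Op 7: e = malloc(1) -> e = 55; heap: [0-9 ALLOC][10-19 ALLOC][20-29 ALLOC][30-54 ALLOC][55-55 ALLOC][56-57 FREE]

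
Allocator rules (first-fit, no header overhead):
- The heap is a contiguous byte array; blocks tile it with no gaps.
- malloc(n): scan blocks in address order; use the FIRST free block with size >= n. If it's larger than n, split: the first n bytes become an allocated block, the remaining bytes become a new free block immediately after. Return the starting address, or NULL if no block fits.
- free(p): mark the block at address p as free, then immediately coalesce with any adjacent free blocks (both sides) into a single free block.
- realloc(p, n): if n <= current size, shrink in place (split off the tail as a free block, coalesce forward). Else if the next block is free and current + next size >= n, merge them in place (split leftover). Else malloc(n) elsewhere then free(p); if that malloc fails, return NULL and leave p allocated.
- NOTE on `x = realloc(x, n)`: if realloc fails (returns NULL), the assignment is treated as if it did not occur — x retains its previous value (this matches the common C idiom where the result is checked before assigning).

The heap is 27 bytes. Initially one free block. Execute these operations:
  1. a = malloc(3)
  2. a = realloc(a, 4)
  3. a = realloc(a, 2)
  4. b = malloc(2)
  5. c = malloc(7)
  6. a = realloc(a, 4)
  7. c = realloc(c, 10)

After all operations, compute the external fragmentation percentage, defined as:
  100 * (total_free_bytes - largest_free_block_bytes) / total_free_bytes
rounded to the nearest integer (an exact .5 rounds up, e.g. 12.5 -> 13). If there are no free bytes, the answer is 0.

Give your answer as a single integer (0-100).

Op 1: a = malloc(3) -> a = 0; heap: [0-2 ALLOC][3-26 FREE]
Op 2: a = realloc(a, 4) -> a = 0; heap: [0-3 ALLOC][4-26 FREE]
Op 3: a = realloc(a, 2) -> a = 0; heap: [0-1 ALLOC][2-26 FREE]
Op 4: b = malloc(2) -> b = 2; heap: [0-1 ALLOC][2-3 ALLOC][4-26 FREE]
Op 5: c = malloc(7) -> c = 4; heap: [0-1 ALLOC][2-3 ALLOC][4-10 ALLOC][11-26 FREE]
Op 6: a = realloc(a, 4) -> a = 11; heap: [0-1 FREE][2-3 ALLOC][4-10 ALLOC][11-14 ALLOC][15-26 FREE]
Op 7: c = realloc(c, 10) -> c = 15; heap: [0-1 FREE][2-3 ALLOC][4-10 FREE][11-14 ALLOC][15-24 ALLOC][25-26 FREE]
Free blocks: [2 7 2] total_free=11 largest=7 -> 100*(11-7)/11 = 400/11 ≈ 36.364 -> rounds to 36

Answer: 36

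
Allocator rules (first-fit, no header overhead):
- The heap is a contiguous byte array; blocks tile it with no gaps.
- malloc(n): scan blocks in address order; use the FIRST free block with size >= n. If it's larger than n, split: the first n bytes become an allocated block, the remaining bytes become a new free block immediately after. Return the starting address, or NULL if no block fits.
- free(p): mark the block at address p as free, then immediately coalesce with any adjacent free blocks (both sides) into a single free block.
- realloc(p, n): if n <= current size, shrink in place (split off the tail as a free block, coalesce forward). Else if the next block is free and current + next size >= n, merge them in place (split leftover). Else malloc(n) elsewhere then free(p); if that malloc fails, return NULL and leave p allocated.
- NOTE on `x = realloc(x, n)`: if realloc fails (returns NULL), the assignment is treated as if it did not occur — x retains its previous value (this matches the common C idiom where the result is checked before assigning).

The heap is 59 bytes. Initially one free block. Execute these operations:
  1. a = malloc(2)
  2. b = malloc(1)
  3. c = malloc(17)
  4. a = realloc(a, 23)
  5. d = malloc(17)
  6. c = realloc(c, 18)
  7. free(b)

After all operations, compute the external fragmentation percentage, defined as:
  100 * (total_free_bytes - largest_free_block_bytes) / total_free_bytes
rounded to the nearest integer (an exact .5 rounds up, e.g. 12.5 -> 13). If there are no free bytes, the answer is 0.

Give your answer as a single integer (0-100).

Answer: 16

Derivation:
Op 1: a = malloc(2) -> a = 0; heap: [0-1 ALLOC][2-58 FREE]
Op 2: b = malloc(1) -> b = 2; heap: [0-1 ALLOC][2-2 ALLOC][3-58 FREE]
Op 3: c = malloc(17) -> c = 3; heap: [0-1 ALLOC][2-2 ALLOC][3-19 ALLOC][20-58 FREE]
Op 4: a = realloc(a, 23) -> a = 20; heap: [0-1 FREE][2-2 ALLOC][3-19 ALLOC][20-42 ALLOC][43-58 FREE]
Op 5: d = malloc(17) -> d = NULL; heap: [0-1 FREE][2-2 ALLOC][3-19 ALLOC][20-42 ALLOC][43-58 FREE]
Op 6: c = realloc(c, 18) -> NULL (c unchanged); heap: [0-1 FREE][2-2 ALLOC][3-19 ALLOC][20-42 ALLOC][43-58 FREE]
Op 7: free(b) -> (freed b); heap: [0-2 FREE][3-19 ALLOC][20-42 ALLOC][43-58 FREE]
Free blocks: [3 16] total_free=19 largest=16 -> 100*(19-16)/19 = 300/19 ≈ 15.789 -> rounds to 16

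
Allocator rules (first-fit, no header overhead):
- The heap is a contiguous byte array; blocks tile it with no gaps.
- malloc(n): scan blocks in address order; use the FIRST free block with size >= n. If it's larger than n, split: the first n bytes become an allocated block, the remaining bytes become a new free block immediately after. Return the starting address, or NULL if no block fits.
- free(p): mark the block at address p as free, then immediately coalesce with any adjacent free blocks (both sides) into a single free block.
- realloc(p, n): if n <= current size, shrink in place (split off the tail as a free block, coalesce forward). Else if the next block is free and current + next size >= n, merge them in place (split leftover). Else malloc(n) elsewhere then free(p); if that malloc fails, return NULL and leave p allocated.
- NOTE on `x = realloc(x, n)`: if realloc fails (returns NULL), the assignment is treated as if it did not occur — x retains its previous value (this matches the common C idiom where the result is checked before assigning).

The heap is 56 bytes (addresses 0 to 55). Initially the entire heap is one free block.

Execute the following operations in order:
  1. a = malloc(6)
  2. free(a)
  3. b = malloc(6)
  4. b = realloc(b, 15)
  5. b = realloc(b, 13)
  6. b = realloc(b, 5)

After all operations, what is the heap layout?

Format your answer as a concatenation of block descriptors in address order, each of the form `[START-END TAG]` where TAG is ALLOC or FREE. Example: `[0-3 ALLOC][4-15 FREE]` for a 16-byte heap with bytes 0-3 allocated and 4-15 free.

Op 1: a = malloc(6) -> a = 0; heap: [0-5 ALLOC][6-55 FREE]
Op 2: free(a) -> (freed a); heap: [0-55 FREE]
Op 3: b = malloc(6) -> b = 0; heap: [0-5 ALLOC][6-55 FREE]
Op 4: b = realloc(b, 15) -> b = 0; heap: [0-14 ALLOC][15-55 FREE]
Op 5: b = realloc(b, 13) -> b = 0; heap: [0-12 ALLOC][13-55 FREE]
Op 6: b = realloc(b, 5) -> b = 0; heap: [0-4 ALLOC][5-55 FREE]

Answer: [0-4 ALLOC][5-55 FREE]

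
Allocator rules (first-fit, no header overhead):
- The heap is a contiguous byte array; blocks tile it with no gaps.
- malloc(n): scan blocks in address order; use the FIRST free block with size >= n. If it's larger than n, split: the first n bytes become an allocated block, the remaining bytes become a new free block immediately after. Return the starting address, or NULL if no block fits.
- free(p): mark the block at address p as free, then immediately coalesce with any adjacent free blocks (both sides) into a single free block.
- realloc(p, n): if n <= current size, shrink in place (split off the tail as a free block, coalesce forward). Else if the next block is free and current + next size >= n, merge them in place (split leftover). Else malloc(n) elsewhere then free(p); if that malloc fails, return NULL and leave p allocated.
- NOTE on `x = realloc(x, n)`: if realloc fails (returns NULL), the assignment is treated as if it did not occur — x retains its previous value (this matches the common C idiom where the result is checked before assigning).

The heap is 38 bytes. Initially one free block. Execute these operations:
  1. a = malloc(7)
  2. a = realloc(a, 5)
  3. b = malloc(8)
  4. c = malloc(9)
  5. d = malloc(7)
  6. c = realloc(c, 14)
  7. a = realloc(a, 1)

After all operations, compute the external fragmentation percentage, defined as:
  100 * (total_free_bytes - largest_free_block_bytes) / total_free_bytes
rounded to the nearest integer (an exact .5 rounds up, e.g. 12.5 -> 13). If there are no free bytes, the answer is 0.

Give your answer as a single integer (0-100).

Op 1: a = malloc(7) -> a = 0; heap: [0-6 ALLOC][7-37 FREE]
Op 2: a = realloc(a, 5) -> a = 0; heap: [0-4 ALLOC][5-37 FREE]
Op 3: b = malloc(8) -> b = 5; heap: [0-4 ALLOC][5-12 ALLOC][13-37 FREE]
Op 4: c = malloc(9) -> c = 13; heap: [0-4 ALLOC][5-12 ALLOC][13-21 ALLOC][22-37 FREE]
Op 5: d = malloc(7) -> d = 22; heap: [0-4 ALLOC][5-12 ALLOC][13-21 ALLOC][22-28 ALLOC][29-37 FREE]
Op 6: c = realloc(c, 14) -> NULL (c unchanged); heap: [0-4 ALLOC][5-12 ALLOC][13-21 ALLOC][22-28 ALLOC][29-37 FREE]
Op 7: a = realloc(a, 1) -> a = 0; heap: [0-0 ALLOC][1-4 FREE][5-12 ALLOC][13-21 ALLOC][22-28 ALLOC][29-37 FREE]
Free blocks: [4 9] total_free=13 largest=9 -> 100*(13-9)/13 = 400/13 ≈ 30.769 -> rounds to 31

Answer: 31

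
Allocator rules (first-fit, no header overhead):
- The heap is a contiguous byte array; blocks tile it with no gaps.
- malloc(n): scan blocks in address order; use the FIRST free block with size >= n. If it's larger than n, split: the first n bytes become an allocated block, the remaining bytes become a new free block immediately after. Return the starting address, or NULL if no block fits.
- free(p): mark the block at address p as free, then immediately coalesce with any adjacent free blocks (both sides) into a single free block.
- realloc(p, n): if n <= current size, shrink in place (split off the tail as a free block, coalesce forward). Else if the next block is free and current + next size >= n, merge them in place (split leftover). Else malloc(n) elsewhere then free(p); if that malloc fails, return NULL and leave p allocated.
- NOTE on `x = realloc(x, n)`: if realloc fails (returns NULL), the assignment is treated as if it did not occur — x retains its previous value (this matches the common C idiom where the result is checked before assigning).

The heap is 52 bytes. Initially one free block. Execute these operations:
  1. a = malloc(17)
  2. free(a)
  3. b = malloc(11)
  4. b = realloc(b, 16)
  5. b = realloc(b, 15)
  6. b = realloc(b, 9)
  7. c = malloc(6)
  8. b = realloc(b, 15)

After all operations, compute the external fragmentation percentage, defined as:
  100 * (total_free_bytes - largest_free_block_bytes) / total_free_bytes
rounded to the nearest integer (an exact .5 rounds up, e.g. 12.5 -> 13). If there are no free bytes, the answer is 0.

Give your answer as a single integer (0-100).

Op 1: a = malloc(17) -> a = 0; heap: [0-16 ALLOC][17-51 FREE]
Op 2: free(a) -> (freed a); heap: [0-51 FREE]
Op 3: b = malloc(11) -> b = 0; heap: [0-10 ALLOC][11-51 FREE]
Op 4: b = realloc(b, 16) -> b = 0; heap: [0-15 ALLOC][16-51 FREE]
Op 5: b = realloc(b, 15) -> b = 0; heap: [0-14 ALLOC][15-51 FREE]
Op 6: b = realloc(b, 9) -> b = 0; heap: [0-8 ALLOC][9-51 FREE]
Op 7: c = malloc(6) -> c = 9; heap: [0-8 ALLOC][9-14 ALLOC][15-51 FREE]
Op 8: b = realloc(b, 15) -> b = 15; heap: [0-8 FREE][9-14 ALLOC][15-29 ALLOC][30-51 FREE]
Free blocks: [9 22] total_free=31 largest=22 -> 100*(31-22)/31 = 900/31 ≈ 29.032 -> rounds to 29

Answer: 29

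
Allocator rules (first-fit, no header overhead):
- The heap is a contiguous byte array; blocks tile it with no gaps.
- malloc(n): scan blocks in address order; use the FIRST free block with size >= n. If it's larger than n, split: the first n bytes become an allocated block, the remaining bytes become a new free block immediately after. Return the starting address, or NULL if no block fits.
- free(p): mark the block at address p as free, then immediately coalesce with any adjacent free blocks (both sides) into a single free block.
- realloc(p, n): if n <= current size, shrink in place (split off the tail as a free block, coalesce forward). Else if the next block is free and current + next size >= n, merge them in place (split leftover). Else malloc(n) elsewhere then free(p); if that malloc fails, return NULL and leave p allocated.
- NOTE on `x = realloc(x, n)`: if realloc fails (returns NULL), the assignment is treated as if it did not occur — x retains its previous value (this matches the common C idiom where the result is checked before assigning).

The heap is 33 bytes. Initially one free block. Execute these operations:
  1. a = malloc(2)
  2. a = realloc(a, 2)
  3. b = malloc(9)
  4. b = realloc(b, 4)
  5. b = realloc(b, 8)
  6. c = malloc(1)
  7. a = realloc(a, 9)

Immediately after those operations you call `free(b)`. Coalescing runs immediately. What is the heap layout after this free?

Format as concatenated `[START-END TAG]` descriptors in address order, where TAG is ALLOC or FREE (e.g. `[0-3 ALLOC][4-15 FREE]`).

Answer: [0-9 FREE][10-10 ALLOC][11-19 ALLOC][20-32 FREE]

Derivation:
Op 1: a = malloc(2) -> a = 0; heap: [0-1 ALLOC][2-32 FREE]
Op 2: a = realloc(a, 2) -> a = 0; heap: [0-1 ALLOC][2-32 FREE]
Op 3: b = malloc(9) -> b = 2; heap: [0-1 ALLOC][2-10 ALLOC][11-32 FREE]
Op 4: b = realloc(b, 4) -> b = 2; heap: [0-1 ALLOC][2-5 ALLOC][6-32 FREE]
Op 5: b = realloc(b, 8) -> b = 2; heap: [0-1 ALLOC][2-9 ALLOC][10-32 FREE]
Op 6: c = malloc(1) -> c = 10; heap: [0-1 ALLOC][2-9 ALLOC][10-10 ALLOC][11-32 FREE]
Op 7: a = realloc(a, 9) -> a = 11; heap: [0-1 FREE][2-9 ALLOC][10-10 ALLOC][11-19 ALLOC][20-32 FREE]
free(b): b = 2 -> block [2-9 ALLOC]; mark free, coalesce with adjacent free neighbors -> [0-9 FREE][10-10 ALLOC][11-19 ALLOC][20-32 FREE]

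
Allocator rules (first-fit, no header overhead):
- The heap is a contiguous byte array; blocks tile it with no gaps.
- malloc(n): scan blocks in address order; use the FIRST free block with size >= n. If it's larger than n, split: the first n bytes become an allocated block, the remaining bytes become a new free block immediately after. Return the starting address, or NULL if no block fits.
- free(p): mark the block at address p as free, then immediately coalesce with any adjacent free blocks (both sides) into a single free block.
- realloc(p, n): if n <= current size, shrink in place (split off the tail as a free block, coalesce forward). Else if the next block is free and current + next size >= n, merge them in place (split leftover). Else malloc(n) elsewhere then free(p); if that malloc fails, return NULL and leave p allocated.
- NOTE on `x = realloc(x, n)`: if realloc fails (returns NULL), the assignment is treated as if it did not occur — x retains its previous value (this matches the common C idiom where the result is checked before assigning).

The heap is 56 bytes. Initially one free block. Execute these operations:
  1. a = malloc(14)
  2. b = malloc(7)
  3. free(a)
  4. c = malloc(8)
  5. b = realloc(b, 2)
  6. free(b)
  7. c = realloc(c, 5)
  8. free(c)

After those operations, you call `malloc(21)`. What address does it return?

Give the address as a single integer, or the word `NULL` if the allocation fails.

Answer: 0

Derivation:
Op 1: a = malloc(14) -> a = 0; heap: [0-13 ALLOC][14-55 FREE]
Op 2: b = malloc(7) -> b = 14; heap: [0-13 ALLOC][14-20 ALLOC][21-55 FREE]
Op 3: free(a) -> (freed a); heap: [0-13 FREE][14-20 ALLOC][21-55 FREE]
Op 4: c = malloc(8) -> c = 0; heap: [0-7 ALLOC][8-13 FREE][14-20 ALLOC][21-55 FREE]
Op 5: b = realloc(b, 2) -> b = 14; heap: [0-7 ALLOC][8-13 FREE][14-15 ALLOC][16-55 FREE]
Op 6: free(b) -> (freed b); heap: [0-7 ALLOC][8-55 FREE]
Op 7: c = realloc(c, 5) -> c = 0; heap: [0-4 ALLOC][5-55 FREE]
Op 8: free(c) -> (freed c); heap: [0-55 FREE]
malloc(21): first-fit scan over [0-55 FREE] -> 0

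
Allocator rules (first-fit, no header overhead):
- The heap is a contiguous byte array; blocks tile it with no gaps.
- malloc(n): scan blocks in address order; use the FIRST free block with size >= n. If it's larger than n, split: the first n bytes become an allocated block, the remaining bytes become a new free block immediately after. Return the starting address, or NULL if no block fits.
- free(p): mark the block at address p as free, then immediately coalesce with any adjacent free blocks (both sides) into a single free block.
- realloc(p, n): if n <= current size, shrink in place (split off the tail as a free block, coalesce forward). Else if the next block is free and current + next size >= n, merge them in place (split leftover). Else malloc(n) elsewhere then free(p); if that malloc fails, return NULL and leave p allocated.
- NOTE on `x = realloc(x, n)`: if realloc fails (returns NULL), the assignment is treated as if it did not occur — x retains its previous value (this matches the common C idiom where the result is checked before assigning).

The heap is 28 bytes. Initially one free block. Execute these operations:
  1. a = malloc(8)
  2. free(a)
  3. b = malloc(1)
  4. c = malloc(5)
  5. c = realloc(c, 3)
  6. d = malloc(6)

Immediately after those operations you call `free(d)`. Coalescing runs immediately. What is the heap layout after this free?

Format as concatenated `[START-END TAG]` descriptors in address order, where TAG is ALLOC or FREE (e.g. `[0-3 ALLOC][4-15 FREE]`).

Op 1: a = malloc(8) -> a = 0; heap: [0-7 ALLOC][8-27 FREE]
Op 2: free(a) -> (freed a); heap: [0-27 FREE]
Op 3: b = malloc(1) -> b = 0; heap: [0-0 ALLOC][1-27 FREE]
Op 4: c = malloc(5) -> c = 1; heap: [0-0 ALLOC][1-5 ALLOC][6-27 FREE]
Op 5: c = realloc(c, 3) -> c = 1; heap: [0-0 ALLOC][1-3 ALLOC][4-27 FREE]
Op 6: d = malloc(6) -> d = 4; heap: [0-0 ALLOC][1-3 ALLOC][4-9 ALLOC][10-27 FREE]
free(d): d = 4 -> block [4-9 ALLOC]; mark free, coalesce with adjacent free neighbors -> [0-0 ALLOC][1-3 ALLOC][4-27 FREE]

Answer: [0-0 ALLOC][1-3 ALLOC][4-27 FREE]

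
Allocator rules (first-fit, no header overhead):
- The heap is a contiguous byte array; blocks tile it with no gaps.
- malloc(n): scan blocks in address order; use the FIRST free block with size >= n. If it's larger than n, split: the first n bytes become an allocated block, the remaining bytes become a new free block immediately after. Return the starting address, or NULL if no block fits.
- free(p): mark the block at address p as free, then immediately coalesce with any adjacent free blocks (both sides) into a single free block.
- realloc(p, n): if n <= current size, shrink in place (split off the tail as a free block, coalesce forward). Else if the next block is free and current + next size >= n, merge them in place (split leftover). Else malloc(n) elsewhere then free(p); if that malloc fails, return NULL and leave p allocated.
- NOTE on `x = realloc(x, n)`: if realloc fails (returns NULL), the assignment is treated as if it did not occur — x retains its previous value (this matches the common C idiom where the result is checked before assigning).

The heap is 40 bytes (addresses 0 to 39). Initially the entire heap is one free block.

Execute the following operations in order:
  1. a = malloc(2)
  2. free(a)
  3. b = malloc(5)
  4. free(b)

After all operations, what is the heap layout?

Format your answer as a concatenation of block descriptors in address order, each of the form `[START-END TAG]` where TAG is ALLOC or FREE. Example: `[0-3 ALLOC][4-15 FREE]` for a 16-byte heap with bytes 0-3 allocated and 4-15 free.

Answer: [0-39 FREE]

Derivation:
Op 1: a = malloc(2) -> a = 0; heap: [0-1 ALLOC][2-39 FREE]
Op 2: free(a) -> (freed a); heap: [0-39 FREE]
Op 3: b = malloc(5) -> b = 0; heap: [0-4 ALLOC][5-39 FREE]
Op 4: free(b) -> (freed b); heap: [0-39 FREE]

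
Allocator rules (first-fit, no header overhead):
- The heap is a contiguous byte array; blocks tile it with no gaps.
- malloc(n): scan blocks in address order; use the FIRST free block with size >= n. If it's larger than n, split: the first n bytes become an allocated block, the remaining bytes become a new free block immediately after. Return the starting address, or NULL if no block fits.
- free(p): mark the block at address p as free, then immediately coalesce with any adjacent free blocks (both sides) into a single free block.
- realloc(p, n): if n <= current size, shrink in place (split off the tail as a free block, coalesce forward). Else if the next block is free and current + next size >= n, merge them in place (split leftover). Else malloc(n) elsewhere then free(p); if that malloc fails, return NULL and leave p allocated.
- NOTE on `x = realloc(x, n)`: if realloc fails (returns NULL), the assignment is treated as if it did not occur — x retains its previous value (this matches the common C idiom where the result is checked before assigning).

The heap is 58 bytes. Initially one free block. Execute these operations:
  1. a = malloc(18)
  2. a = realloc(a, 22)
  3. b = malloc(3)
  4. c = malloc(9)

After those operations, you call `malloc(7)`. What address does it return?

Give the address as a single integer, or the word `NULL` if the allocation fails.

Answer: 34

Derivation:
Op 1: a = malloc(18) -> a = 0; heap: [0-17 ALLOC][18-57 FREE]
Op 2: a = realloc(a, 22) -> a = 0; heap: [0-21 ALLOC][22-57 FREE]
Op 3: b = malloc(3) -> b = 22; heap: [0-21 ALLOC][22-24 ALLOC][25-57 FREE]
Op 4: c = malloc(9) -> c = 25; heap: [0-21 ALLOC][22-24 ALLOC][25-33 ALLOC][34-57 FREE]
malloc(7): first-fit scan over [0-21 ALLOC][22-24 ALLOC][25-33 ALLOC][34-57 FREE] -> 34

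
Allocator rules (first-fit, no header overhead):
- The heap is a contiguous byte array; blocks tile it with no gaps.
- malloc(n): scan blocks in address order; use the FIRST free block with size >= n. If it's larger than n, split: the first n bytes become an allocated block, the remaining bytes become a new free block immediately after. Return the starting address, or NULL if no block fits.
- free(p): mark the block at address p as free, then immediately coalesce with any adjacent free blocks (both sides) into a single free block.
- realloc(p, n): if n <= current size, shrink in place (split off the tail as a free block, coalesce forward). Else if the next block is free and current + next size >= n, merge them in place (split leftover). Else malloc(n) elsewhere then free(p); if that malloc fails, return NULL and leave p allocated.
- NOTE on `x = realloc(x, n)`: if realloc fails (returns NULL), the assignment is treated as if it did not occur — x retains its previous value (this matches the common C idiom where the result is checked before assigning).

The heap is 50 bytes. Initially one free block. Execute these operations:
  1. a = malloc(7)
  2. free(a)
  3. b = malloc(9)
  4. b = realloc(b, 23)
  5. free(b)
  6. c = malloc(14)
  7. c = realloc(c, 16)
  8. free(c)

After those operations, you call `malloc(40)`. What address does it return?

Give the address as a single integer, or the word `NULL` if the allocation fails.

Answer: 0

Derivation:
Op 1: a = malloc(7) -> a = 0; heap: [0-6 ALLOC][7-49 FREE]
Op 2: free(a) -> (freed a); heap: [0-49 FREE]
Op 3: b = malloc(9) -> b = 0; heap: [0-8 ALLOC][9-49 FREE]
Op 4: b = realloc(b, 23) -> b = 0; heap: [0-22 ALLOC][23-49 FREE]
Op 5: free(b) -> (freed b); heap: [0-49 FREE]
Op 6: c = malloc(14) -> c = 0; heap: [0-13 ALLOC][14-49 FREE]
Op 7: c = realloc(c, 16) -> c = 0; heap: [0-15 ALLOC][16-49 FREE]
Op 8: free(c) -> (freed c); heap: [0-49 FREE]
malloc(40): first-fit scan over [0-49 FREE] -> 0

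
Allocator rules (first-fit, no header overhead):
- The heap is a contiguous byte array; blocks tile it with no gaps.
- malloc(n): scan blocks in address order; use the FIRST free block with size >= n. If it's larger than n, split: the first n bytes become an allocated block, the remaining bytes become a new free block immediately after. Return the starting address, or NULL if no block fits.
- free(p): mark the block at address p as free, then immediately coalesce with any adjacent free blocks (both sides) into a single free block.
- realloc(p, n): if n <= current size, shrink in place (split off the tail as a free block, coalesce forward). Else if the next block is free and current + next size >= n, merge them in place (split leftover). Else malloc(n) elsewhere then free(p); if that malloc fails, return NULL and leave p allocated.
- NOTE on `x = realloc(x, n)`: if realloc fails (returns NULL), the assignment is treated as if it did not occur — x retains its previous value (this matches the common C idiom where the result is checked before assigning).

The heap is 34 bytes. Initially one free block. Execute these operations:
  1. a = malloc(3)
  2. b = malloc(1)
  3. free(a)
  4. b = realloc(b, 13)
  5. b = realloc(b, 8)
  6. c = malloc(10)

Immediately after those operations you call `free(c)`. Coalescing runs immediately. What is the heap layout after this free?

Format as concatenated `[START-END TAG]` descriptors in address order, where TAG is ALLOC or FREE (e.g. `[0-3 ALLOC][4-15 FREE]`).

Op 1: a = malloc(3) -> a = 0; heap: [0-2 ALLOC][3-33 FREE]
Op 2: b = malloc(1) -> b = 3; heap: [0-2 ALLOC][3-3 ALLOC][4-33 FREE]
Op 3: free(a) -> (freed a); heap: [0-2 FREE][3-3 ALLOC][4-33 FREE]
Op 4: b = realloc(b, 13) -> b = 3; heap: [0-2 FREE][3-15 ALLOC][16-33 FREE]
Op 5: b = realloc(b, 8) -> b = 3; heap: [0-2 FREE][3-10 ALLOC][11-33 FREE]
Op 6: c = malloc(10) -> c = 11; heap: [0-2 FREE][3-10 ALLOC][11-20 ALLOC][21-33 FREE]
free(c): c = 11 -> block [11-20 ALLOC]; mark free, coalesce with adjacent free neighbors -> [0-2 FREE][3-10 ALLOC][11-33 FREE]

Answer: [0-2 FREE][3-10 ALLOC][11-33 FREE]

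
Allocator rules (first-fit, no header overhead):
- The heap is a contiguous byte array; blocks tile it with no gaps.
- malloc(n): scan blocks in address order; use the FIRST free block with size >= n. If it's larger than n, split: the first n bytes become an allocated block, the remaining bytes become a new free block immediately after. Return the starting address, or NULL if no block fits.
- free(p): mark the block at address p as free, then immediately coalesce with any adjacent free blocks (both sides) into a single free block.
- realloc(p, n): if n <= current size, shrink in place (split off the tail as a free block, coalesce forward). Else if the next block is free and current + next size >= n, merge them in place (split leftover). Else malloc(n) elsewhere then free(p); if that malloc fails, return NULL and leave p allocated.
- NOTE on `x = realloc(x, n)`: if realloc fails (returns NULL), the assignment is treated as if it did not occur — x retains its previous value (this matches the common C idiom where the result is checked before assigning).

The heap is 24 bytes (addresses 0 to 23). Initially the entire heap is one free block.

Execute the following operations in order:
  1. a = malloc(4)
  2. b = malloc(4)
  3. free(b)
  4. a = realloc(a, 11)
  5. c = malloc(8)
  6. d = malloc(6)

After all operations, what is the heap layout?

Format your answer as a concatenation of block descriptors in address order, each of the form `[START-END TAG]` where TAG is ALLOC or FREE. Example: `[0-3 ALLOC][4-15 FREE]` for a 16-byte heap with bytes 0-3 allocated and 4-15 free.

Op 1: a = malloc(4) -> a = 0; heap: [0-3 ALLOC][4-23 FREE]
Op 2: b = malloc(4) -> b = 4; heap: [0-3 ALLOC][4-7 ALLOC][8-23 FREE]
Op 3: free(b) -> (freed b); heap: [0-3 ALLOC][4-23 FREE]
Op 4: a = realloc(a, 11) -> a = 0; heap: [0-10 ALLOC][11-23 FREE]
Op 5: c = malloc(8) -> c = 11; heap: [0-10 ALLOC][11-18 ALLOC][19-23 FREE]
Op 6: d = malloc(6) -> d = NULL; heap: [0-10 ALLOC][11-18 ALLOC][19-23 FREE]

Answer: [0-10 ALLOC][11-18 ALLOC][19-23 FREE]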